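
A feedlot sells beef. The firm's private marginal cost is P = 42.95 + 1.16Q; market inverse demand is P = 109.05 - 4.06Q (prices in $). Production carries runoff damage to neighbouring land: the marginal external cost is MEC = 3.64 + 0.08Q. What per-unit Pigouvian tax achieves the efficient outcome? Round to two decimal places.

tax = $4.58 per unit

Social marginal cost = private MC + MEC = 46.59 + 1.24Q.
Set SMC = demand: 46.59 + 1.24Q = 109.05 - 4.06Q → Q* = 11.7849.
The Pigouvian tax equals MEC at Q*: 3.64 + 0.08×11.7849 = 4.5828.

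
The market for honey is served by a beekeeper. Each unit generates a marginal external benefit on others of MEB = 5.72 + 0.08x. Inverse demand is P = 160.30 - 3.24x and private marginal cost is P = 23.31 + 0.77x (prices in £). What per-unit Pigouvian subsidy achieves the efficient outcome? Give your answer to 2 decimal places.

Social marginal cost = private MC − MEB = 17.59 + 0.69x.
Set SMC = demand: 17.59 + 0.69x = 160.30 - 3.24x → x* = 36.3130.
The Pigouvian subsidy equals MEB at x*: 5.72 + 0.08×36.3130 = 8.6250.

subsidy = £8.63 per unit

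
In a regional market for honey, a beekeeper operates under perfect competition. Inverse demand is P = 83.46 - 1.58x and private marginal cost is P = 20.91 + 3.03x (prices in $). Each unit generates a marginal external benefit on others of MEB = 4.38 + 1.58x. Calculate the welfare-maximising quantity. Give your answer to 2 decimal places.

Social marginal cost = private MC − MEB = 16.53 + 1.45x.
Set SMC = demand: 16.53 + 1.45x = 83.46 - 1.58x → x* = 22.0891.

x* = 22.09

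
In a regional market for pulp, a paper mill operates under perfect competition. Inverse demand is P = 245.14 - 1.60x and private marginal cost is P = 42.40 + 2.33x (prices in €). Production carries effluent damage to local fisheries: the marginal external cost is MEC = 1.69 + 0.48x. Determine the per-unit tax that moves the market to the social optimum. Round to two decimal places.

tax = €23.57 per unit

Social marginal cost = private MC + MEC = 44.09 + 2.81x.
Set SMC = demand: 44.09 + 2.81x = 245.14 - 1.60x → x* = 45.5896.
The Pigouvian tax equals MEC at x*: 1.69 + 0.48×45.5896 = 23.5730.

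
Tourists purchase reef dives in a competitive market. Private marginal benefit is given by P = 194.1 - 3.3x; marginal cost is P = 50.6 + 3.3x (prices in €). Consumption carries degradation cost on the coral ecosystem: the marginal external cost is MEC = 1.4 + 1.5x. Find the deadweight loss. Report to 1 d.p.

Market equilibrium (private): 50.6 + 3.3x = 194.1 - 3.3x → x_m = 21.7424.
Social marginal benefit = demand − MEC = 192.7 - 4.8x.
Set SMB = MC: 192.7 - 4.8x = 50.6 + 3.3x → x* = 17.5432.
The welfare-loss triangle has base |x_m − x*| and height MEC(x_m) (the vertical gap between SMB and MC is zero at x* and MEC at x_m).
DWL = ½ × 4.1992 × 34.0136 = 71.4150.

DWL = €71.4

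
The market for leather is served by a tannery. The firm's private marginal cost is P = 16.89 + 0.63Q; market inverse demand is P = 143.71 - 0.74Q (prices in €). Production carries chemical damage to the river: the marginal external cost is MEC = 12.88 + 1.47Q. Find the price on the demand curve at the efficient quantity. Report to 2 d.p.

P = €114.02

Social marginal cost = private MC + MEC = 29.77 + 2.10Q.
Set SMC = demand: 29.77 + 2.10Q = 143.71 - 0.74Q → Q* = 40.1197.
Consumer price on the demand curve at Q*: 143.71 − 0.74×40.1197 = 114.0214.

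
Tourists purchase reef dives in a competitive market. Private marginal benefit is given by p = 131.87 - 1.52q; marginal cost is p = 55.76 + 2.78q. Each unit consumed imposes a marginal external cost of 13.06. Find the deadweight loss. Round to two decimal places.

Market equilibrium (private): 55.76 + 2.78q = 131.87 - 1.52q → q_m = 17.7000.
Social marginal benefit = demand − MEC = 118.81 - 1.52q.
Set SMB = MC: 118.81 - 1.52q = 55.76 + 2.78q → q* = 14.6628.
The welfare-loss triangle has base |q_m − q*| and height MEC(q_m) (the vertical gap between SMB and MC is zero at q* and MEC at q_m).
DWL = ½ × 3.0372 × 13.0600 = 19.8329.

DWL = 19.83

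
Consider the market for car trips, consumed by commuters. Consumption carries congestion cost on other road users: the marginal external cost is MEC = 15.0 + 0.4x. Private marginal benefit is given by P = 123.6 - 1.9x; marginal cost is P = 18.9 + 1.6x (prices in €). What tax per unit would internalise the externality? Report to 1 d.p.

tax = €24.2 per unit

Social marginal benefit = demand − MEC = 108.6 - 2.3x.
Set SMB = MC: 108.6 - 2.3x = 18.9 + 1.6x → x* = 23.0000.
The Pigouvian tax equals MEC at x*: 15.0 + 0.4×23.0000 = 24.2000.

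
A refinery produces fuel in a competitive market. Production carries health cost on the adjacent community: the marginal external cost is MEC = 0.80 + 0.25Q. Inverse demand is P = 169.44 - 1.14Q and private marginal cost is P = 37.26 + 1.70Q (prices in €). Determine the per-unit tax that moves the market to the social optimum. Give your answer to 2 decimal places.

Social marginal cost = private MC + MEC = 38.06 + 1.95Q.
Set SMC = demand: 38.06 + 1.95Q = 169.44 - 1.14Q → Q* = 42.5178.
The Pigouvian tax equals MEC at Q*: 0.80 + 0.25×42.5178 = 11.4295.

tax = €11.43 per unit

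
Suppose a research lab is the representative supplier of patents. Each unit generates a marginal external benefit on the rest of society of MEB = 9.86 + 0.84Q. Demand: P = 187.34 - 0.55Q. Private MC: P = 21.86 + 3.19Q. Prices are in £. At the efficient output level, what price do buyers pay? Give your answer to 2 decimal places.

P = £154.09

Social marginal cost = private MC − MEB = 12.00 + 2.35Q.
Set SMC = demand: 12.00 + 2.35Q = 187.34 - 0.55Q → Q* = 60.4621.
Consumer price on the demand curve at Q*: 187.34 − 0.55×60.4621 = 154.0858.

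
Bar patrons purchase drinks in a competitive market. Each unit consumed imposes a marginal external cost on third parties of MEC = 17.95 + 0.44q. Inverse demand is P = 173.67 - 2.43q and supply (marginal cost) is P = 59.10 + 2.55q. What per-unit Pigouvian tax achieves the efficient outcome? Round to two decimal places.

tax = 25.79 per unit

Social marginal benefit = demand − MEC = 155.72 - 2.87q.
Set SMB = MC: 155.72 - 2.87q = 59.10 + 2.55q → q* = 17.8266.
The Pigouvian tax equals MEC at q*: 17.95 + 0.44×17.8266 = 25.7937.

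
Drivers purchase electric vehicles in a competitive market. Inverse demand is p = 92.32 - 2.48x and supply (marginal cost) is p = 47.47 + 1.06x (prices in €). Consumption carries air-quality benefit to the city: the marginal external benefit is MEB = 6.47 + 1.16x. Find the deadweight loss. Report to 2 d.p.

Market equilibrium (private): 47.47 + 1.06x = 92.32 - 2.48x → x_m = 12.6695.
Social marginal benefit = demand + MEB = 98.79 - 1.32x.
Set SMB = MC: 98.79 - 1.32x = 47.47 + 1.06x → x* = 21.5630.
The welfare-loss triangle has base |x_m − x*| and height MEB(x_m) (the vertical gap between SMB and MC is zero at x* and MEB at x_m).
DWL = ½ × 8.8935 × 21.1666 = 94.1226.

DWL = €94.12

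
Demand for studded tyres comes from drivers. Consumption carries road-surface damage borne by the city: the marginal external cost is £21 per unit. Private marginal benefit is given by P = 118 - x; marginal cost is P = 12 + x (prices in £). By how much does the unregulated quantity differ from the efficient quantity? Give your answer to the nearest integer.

Market equilibrium (private): 12 + x = 118 - x → x_m = 53.0000.
Social marginal benefit = demand − MEC = 97 - x.
Set SMB = MC: 97 - x = 12 + x → x* = 42.5000.
Gap = |53.0000 − 42.5000| = 10.5000.

11 units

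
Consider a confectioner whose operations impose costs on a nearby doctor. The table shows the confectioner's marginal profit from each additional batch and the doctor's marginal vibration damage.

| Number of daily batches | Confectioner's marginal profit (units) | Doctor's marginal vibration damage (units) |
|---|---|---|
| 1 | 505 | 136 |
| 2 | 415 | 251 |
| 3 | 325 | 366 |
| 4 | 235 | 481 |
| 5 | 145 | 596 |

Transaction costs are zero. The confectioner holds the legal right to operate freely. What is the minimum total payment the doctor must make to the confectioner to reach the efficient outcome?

705

Left alone the confectioner would choose level 5 (marginal profit stays positive).
Efficient level: k* = 2 (marginal profit ≥ marginal vibration damage through 2).
The doctor must at least cover the confectioner's forgone profit from cutting 5→2: 325 + 235 + 145 = 705.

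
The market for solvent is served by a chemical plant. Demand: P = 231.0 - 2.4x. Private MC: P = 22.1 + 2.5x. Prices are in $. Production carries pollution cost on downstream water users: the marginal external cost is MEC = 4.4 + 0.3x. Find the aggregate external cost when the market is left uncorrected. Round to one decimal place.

Market equilibrium (private): 22.1 + 2.5x = 231.0 - 2.4x → x_m = 42.6327.
Total external cost = ∫₀^{x_m} (4.4 + 0.3x) dx = 4.4×42.6327 + ½×0.3×42.6327² = 460.2159.

$460.2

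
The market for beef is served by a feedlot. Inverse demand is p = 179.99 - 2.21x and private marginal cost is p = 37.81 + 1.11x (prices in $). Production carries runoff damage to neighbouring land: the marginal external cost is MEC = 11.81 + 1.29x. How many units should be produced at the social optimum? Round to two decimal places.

Social marginal cost = private MC + MEC = 49.62 + 2.40x.
Set SMC = demand: 49.62 + 2.40x = 179.99 - 2.21x → x* = 28.2798.

x* = 28.28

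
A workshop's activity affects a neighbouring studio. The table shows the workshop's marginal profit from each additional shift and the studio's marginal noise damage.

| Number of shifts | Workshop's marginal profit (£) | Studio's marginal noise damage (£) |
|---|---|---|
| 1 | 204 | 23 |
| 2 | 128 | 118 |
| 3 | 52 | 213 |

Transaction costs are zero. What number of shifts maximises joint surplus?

Bargaining reaches the level where marginal profit last exceeds marginal noise damage.
That holds through level 2 (128 ≥ 118) but not at 3 (52 < 213).

2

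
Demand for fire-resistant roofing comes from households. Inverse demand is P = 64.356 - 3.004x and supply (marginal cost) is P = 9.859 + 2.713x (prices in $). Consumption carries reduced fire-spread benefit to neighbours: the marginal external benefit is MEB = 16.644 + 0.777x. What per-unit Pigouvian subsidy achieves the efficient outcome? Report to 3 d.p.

subsidy = $27.834 per unit

Social marginal benefit = demand + MEB = 81.000 - 2.227x.
Set SMB = MC: 81.000 - 2.227x = 9.859 + 2.713x → x* = 14.4010.
The Pigouvian subsidy equals MEB at x*: 16.644 + 0.777×14.4010 = 27.8336.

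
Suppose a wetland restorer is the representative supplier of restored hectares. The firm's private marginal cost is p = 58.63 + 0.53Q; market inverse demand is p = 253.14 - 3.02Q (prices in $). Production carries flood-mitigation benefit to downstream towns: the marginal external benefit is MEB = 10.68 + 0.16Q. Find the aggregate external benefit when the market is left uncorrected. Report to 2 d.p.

$825.34

Market equilibrium (private): 58.63 + 0.53Q = 253.14 - 3.02Q → Q_m = 54.7915.
Total external benefit = ∫₀^{Q_m} (10.68 + 0.16Q) dQ = 10.68×54.7915 + ½×0.16×54.7915² = 825.3419.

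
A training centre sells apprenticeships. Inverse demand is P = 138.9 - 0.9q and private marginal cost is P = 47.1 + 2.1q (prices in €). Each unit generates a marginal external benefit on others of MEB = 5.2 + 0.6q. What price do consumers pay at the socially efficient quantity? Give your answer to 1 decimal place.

P = €102.5

Social marginal cost = private MC − MEB = 41.9 + 1.5q.
Set SMC = demand: 41.9 + 1.5q = 138.9 - 0.9q → q* = 40.4167.
Consumer price on the demand curve at q*: 138.9 − 0.9×40.4167 = 102.5250.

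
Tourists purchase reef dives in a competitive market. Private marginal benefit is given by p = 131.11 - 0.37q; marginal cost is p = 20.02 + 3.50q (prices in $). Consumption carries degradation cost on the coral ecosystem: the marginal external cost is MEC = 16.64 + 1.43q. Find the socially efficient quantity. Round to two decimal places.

q* = 17.82

Social marginal benefit = demand − MEC = 114.47 - 1.80q.
Set SMB = MC: 114.47 - 1.80q = 20.02 + 3.50q → q* = 17.8208.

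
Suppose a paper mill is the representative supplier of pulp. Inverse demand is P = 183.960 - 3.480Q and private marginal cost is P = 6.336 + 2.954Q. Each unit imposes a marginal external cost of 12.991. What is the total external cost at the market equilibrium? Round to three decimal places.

Market equilibrium (private): 6.336 + 2.954Q = 183.960 - 3.480Q → Q_m = 27.6071.
Total external cost = MEC × Q_m = 12.991 × 27.6071 = 358.6438.

358.644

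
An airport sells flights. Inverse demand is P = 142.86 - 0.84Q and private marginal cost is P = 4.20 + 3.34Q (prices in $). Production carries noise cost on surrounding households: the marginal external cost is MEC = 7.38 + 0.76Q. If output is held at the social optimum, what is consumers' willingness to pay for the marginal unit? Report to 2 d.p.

Social marginal cost = private MC + MEC = 11.58 + 4.10Q.
Set SMC = demand: 11.58 + 4.10Q = 142.86 - 0.84Q → Q* = 26.5749.
Consumer price on the demand curve at Q*: 142.86 − 0.84×26.5749 = 120.5371.

P = $120.54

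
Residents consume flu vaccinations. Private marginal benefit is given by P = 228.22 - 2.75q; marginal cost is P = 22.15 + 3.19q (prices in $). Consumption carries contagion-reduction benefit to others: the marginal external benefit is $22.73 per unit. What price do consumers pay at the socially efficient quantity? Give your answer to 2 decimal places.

Social marginal benefit = demand + MEB = 250.95 - 2.75q.
Set SMB = MC: 250.95 - 2.75q = 22.15 + 3.19q → q* = 38.5185.
Consumer price on the demand curve at q*: 228.22 − 2.75×38.5185 = 122.2941.

P = $122.29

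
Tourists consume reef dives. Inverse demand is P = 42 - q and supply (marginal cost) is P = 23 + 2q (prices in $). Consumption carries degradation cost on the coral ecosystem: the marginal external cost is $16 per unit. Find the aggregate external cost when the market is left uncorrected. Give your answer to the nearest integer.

Market equilibrium (private): 23 + 2q = 42 - q → q_m = 6.3333.
Total external cost = MEC × q_m = 16 × 6.3333 = 101.3328.

$101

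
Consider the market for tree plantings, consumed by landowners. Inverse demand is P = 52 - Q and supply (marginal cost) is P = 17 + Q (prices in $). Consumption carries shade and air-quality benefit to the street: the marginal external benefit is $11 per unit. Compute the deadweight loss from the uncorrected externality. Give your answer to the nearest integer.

Market equilibrium (private): 17 + Q = 52 - Q → Q_m = 17.5000.
Social marginal benefit = demand + MEB = 63 - Q.
Set SMB = MC: 63 - Q = 17 + Q → Q* = 23.0000.
The welfare-loss triangle has base |Q_m − Q*| and height MEB(Q_m) (the vertical gap between SMB and MC is zero at Q* and MEB at Q_m).
DWL = ½ × 5.5000 × 11.0000 = 30.2500.

DWL = $30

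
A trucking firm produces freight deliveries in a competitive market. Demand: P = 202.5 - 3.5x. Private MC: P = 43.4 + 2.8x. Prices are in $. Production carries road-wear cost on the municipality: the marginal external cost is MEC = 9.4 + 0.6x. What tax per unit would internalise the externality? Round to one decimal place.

tax = $22.4 per unit

Social marginal cost = private MC + MEC = 52.8 + 3.4x.
Set SMC = demand: 52.8 + 3.4x = 202.5 - 3.5x → x* = 21.6957.
The Pigouvian tax equals MEC at x*: 9.4 + 0.6×21.6957 = 22.4174.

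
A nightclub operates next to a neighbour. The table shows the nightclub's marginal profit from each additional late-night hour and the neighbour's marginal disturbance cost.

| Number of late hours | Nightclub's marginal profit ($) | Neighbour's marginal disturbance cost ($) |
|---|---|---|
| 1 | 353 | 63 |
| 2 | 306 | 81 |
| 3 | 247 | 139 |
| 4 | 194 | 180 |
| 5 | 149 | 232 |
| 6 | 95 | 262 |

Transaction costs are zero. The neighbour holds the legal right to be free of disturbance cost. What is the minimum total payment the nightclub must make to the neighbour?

Efficient level: marginal profit ≥ marginal disturbance cost through level 4, so k* = 4.
With the neighbour holding the right, the nightclub must at least compensate total damage at k*: 63 + 81 + 139 + 180 = 463.

$463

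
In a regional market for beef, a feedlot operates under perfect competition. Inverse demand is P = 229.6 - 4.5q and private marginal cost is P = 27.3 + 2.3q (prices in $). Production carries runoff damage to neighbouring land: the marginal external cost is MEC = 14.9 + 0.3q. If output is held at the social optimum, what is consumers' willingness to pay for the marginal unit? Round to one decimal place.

Social marginal cost = private MC + MEC = 42.2 + 2.6q.
Set SMC = demand: 42.2 + 2.6q = 229.6 - 4.5q → q* = 26.3944.
Consumer price on the demand curve at q*: 229.6 − 4.5×26.3944 = 110.8252.

P = $110.8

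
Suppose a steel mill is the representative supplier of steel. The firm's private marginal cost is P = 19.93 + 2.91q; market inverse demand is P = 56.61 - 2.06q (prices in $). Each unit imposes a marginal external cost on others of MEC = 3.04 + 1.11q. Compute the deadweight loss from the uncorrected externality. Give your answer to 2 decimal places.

DWL = $10.38

Market equilibrium (private): 19.93 + 2.91q = 56.61 - 2.06q → q_m = 7.3803.
Social marginal cost = private MC + MEC = 22.97 + 4.02q.
Set SMC = demand: 22.97 + 4.02q = 56.61 - 2.06q → q* = 5.5329.
Between q* and q_m the wedge SMC − demand runs linearly from 0 to MEC(q_m), so the loss is a triangle.
DWL = ½ × 1.8474 × 11.2321 = 10.3751.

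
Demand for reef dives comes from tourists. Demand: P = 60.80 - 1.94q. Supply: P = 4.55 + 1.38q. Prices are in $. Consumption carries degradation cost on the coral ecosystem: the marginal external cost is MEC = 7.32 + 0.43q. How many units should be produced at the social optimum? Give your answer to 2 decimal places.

Social marginal benefit = demand − MEC = 53.48 - 2.37q.
Set SMB = MC: 53.48 - 2.37q = 4.55 + 1.38q → q* = 13.0480.

q* = 13.05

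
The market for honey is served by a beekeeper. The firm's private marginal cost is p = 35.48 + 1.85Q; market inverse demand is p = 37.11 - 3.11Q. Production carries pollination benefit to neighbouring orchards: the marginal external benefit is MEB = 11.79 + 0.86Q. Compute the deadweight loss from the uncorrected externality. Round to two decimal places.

Market equilibrium (private): 35.48 + 1.85Q = 37.11 - 3.11Q → Q_m = 0.3286.
Social marginal cost = private MC − MEB = 23.69 + 0.99Q.
Set SMC = demand: 23.69 + 0.99Q = 37.11 - 3.11Q → Q* = 3.2732.
Height of the DWL triangle at Q_m is demand(Q_m) − SMC(Q_m) = MEB(Q_m) = 12.0726.
DWL = ½ × 2.9446 × 12.0726 = 17.7745.

DWL = 17.77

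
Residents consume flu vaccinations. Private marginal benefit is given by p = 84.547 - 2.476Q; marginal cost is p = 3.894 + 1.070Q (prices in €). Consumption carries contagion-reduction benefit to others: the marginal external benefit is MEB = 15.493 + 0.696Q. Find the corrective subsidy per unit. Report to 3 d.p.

subsidy = €38.973 per unit

Social marginal benefit = demand + MEB = 100.040 - 1.780Q.
Set SMB = MC: 100.040 - 1.780Q = 3.894 + 1.070Q → Q* = 33.7354.
The Pigouvian subsidy equals MEB at Q*: 15.493 + 0.696×33.7354 = 38.9728.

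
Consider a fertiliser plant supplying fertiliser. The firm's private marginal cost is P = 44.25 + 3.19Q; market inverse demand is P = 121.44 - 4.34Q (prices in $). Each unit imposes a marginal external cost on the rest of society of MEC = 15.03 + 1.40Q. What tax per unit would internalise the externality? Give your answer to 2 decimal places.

Social marginal cost = private MC + MEC = 59.28 + 4.59Q.
Set SMC = demand: 59.28 + 4.59Q = 121.44 - 4.34Q → Q* = 6.9608.
The Pigouvian tax equals MEC at Q*: 15.03 + 1.40×6.9608 = 24.7751.

tax = $24.78 per unit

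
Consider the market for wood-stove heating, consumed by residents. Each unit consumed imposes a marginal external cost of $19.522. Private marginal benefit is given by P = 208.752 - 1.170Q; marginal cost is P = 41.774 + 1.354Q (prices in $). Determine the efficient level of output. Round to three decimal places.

Q* = 58.422

Social marginal benefit = demand − MEC = 189.230 - 1.170Q.
Set SMB = MC: 189.230 - 1.170Q = 41.774 + 1.354Q → Q* = 58.4216.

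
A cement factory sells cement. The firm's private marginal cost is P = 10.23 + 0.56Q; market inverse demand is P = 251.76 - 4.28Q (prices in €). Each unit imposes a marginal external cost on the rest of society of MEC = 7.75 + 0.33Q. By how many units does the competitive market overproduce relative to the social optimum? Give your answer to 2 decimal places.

Market equilibrium (private): 10.23 + 0.56Q = 251.76 - 4.28Q → Q_m = 49.9029.
Social marginal cost = private MC + MEC = 17.98 + 0.89Q.
Set SMC = demand: 17.98 + 0.89Q = 251.76 - 4.28Q → Q* = 45.2186.
Gap = |49.9029 − 45.2186| = 4.6843.

4.68 units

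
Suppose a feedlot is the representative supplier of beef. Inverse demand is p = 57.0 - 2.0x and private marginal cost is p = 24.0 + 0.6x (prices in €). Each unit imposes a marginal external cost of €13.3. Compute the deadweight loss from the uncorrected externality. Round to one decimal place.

Market equilibrium (private): 24.0 + 0.6x = 57.0 - 2.0x → x_m = 12.6923.
Social marginal cost = private MC + MEC = 37.3 + 0.6x.
Set SMC = demand: 37.3 + 0.6x = 57.0 - 2.0x → x* = 7.5769.
Between x* and x_m the wedge SMC − demand runs linearly from 0 to MEC(x_m), so the loss is a triangle.
DWL = ½ × 5.1154 × 13.3000 = 34.0174.

DWL = €34.0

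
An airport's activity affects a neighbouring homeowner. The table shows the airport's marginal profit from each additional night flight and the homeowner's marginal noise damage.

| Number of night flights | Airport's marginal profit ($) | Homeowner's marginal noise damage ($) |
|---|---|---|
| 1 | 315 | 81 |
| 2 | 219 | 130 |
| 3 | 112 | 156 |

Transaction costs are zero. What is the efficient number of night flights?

2

Bargaining reaches the level where marginal profit last exceeds marginal noise damage.
That holds through level 2 (219 ≥ 130) but not at 3 (112 < 156).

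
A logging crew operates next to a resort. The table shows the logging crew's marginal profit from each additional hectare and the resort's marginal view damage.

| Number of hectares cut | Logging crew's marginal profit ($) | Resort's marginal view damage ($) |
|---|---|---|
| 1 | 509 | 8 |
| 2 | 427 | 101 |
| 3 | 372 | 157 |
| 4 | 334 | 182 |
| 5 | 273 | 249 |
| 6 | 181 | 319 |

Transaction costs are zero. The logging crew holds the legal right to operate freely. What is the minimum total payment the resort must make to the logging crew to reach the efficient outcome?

Left alone the logging crew would choose level 6 (marginal profit stays positive).
Efficient level: k* = 5 (marginal profit ≥ marginal view damage through 5).
The resort must at least cover the logging crew's forgone profit from cutting 6→5: 181 = 181.

$181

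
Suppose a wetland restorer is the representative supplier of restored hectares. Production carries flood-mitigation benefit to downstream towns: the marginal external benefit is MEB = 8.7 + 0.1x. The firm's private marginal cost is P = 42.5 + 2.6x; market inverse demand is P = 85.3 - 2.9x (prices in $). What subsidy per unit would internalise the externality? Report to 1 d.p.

subsidy = $9.7 per unit

Social marginal cost = private MC − MEB = 33.8 + 2.5x.
Set SMC = demand: 33.8 + 2.5x = 85.3 - 2.9x → x* = 9.5370.
The Pigouvian subsidy equals MEB at x*: 8.7 + 0.1×9.5370 = 9.6537.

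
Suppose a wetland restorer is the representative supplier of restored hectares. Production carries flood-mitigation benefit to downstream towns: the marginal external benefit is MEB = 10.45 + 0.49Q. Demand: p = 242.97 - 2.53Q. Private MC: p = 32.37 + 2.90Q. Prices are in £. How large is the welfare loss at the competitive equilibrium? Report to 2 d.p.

DWL = £87.81

Market equilibrium (private): 32.37 + 2.90Q = 242.97 - 2.53Q → Q_m = 38.7845.
Social marginal cost = private MC − MEB = 21.92 + 2.41Q.
Set SMC = demand: 21.92 + 2.41Q = 242.97 - 2.53Q → Q* = 44.7470.
The welfare-loss triangle has base |Q_m − Q*| and height MEB(Q_m) (the vertical gap between SMC and demand is zero at Q* and MEB at Q_m).
DWL = ½ × 5.9625 × 29.4544 = 87.8109.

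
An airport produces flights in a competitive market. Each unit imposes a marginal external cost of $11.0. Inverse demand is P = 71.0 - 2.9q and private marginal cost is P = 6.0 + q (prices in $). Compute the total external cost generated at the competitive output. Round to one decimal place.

$183.3

Market equilibrium (private): 6.0 + q = 71.0 - 2.9q → q_m = 16.6667.
Total external cost = MEC × q_m = 11.0 × 16.6667 = 183.3337.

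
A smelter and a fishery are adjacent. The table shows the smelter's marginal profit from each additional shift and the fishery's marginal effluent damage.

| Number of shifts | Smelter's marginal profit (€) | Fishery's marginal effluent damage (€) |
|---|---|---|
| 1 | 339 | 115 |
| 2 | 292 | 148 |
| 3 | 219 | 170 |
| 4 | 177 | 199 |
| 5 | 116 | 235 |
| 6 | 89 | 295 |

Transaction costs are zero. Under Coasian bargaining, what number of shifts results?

Bargaining reaches the level where marginal profit last exceeds marginal effluent damage.
That holds through level 3 (219 ≥ 170) but not at 4 (177 < 199).

3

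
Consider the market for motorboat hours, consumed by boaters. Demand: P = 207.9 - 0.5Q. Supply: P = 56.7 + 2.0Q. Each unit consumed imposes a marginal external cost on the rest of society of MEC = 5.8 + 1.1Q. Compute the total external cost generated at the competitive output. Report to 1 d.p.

2362.6

Market equilibrium (private): 56.7 + 2.0Q = 207.9 - 0.5Q → Q_m = 60.4800.
Total external cost = ∫₀^{Q_m} (5.8 + 1.1Q) dQ = 5.8×60.4800 + ½×1.1×60.4800² = 2362.5907.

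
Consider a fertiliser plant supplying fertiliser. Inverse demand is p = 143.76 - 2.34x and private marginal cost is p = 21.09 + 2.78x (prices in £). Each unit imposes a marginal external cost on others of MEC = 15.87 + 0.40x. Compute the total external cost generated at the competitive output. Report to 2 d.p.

Market equilibrium (private): 21.09 + 2.78x = 143.76 - 2.34x → x_m = 23.9590.
Total external cost = ∫₀^{x_m} (15.87 + 0.40x) dx = 15.87×23.9590 + ½×0.40×23.9590² = 495.0361.

£495.04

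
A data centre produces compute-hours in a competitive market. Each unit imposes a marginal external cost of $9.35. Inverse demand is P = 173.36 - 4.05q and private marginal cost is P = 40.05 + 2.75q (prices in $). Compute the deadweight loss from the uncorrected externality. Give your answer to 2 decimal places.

Market equilibrium (private): 40.05 + 2.75q = 173.36 - 4.05q → q_m = 19.6044.
Social marginal cost = private MC + MEC = 49.40 + 2.75q.
Set SMC = demand: 49.40 + 2.75q = 173.36 - 4.05q → q* = 18.2294.
The welfare-loss triangle has base |q_m − q*| and height MEC(q_m) (the vertical gap between SMC and demand is zero at q* and MEC at q_m).
DWL = ½ × 1.3750 × 9.3500 = 6.4281.

DWL = $6.43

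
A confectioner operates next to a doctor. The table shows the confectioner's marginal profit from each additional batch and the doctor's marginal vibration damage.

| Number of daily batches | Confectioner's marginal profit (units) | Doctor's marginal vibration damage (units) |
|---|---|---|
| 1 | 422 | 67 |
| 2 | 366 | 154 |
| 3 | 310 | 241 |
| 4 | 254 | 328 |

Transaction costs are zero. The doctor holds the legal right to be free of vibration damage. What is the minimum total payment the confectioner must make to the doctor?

462

Efficient level: marginal profit ≥ marginal vibration damage through level 3, so k* = 3.
With the doctor holding the right, the confectioner must at least compensate total damage at k*: 67 + 154 + 241 = 462.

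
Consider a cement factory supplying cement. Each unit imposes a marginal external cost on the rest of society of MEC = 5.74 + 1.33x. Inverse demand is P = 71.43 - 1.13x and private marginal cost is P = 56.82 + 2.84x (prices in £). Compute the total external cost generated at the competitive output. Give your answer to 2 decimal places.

£30.13

Market equilibrium (private): 56.82 + 2.84x = 71.43 - 1.13x → x_m = 3.6801.
Total external cost = ∫₀^{x_m} (5.74 + 1.33x) dx = 5.74×3.6801 + ½×1.33×3.6801² = 30.1300.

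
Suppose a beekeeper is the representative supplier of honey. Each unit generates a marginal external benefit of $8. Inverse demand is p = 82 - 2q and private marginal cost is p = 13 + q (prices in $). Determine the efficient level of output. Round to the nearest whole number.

q* = 26

Social marginal cost = private MC − MEB = 5 + q.
Set SMC = demand: 5 + q = 82 - 2q → q* = 25.6667.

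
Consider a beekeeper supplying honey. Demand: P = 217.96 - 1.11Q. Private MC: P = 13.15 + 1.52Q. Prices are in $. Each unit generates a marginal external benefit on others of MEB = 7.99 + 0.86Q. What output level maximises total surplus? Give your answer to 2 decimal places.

Q* = 120.23

Social marginal cost = private MC − MEB = 5.16 + 0.66Q.
Set SMC = demand: 5.16 + 0.66Q = 217.96 - 1.11Q → Q* = 120.2260.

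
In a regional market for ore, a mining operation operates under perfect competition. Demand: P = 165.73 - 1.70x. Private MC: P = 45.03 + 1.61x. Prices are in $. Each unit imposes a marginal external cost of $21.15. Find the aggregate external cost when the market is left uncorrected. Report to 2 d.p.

$771.24

Market equilibrium (private): 45.03 + 1.61x = 165.73 - 1.70x → x_m = 36.4653.
Total external cost = MEC × x_m = 21.15 × 36.4653 = 771.2411.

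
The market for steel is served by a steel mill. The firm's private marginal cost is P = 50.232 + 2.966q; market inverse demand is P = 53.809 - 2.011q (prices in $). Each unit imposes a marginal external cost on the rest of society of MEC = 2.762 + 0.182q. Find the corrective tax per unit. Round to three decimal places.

Social marginal cost = private MC + MEC = 52.994 + 3.148q.
Set SMC = demand: 52.994 + 3.148q = 53.809 - 2.011q → q* = 0.1580.
The Pigouvian tax equals MEC at q*: 2.762 + 0.182×0.1580 = 2.7908.

tax = $2.791 per unit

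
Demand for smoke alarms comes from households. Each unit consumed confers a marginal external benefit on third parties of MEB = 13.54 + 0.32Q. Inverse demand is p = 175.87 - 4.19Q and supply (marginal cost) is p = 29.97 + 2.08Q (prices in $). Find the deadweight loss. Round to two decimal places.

DWL = $37.01

Market equilibrium (private): 29.97 + 2.08Q = 175.87 - 4.19Q → Q_m = 23.2695.
Social marginal benefit = demand + MEB = 189.41 - 3.87Q.
Set SMB = MC: 189.41 - 3.87Q = 29.97 + 2.08Q → Q* = 26.7966.
The loss is the area between SMB and MC from Q* to Q_m; with linear curves that's a triangle of height MEB(Q_m).
DWL = ½ × 3.5271 × 20.9863 = 37.0104.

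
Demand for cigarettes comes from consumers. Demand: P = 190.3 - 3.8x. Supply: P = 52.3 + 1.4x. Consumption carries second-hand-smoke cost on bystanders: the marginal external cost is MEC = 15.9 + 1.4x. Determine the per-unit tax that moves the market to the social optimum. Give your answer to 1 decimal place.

tax = 41.8 per unit

Social marginal benefit = demand − MEC = 174.4 - 5.2x.
Set SMB = MC: 174.4 - 5.2x = 52.3 + 1.4x → x* = 18.5000.
The Pigouvian tax equals MEC at x*: 15.9 + 1.4×18.5000 = 41.8000.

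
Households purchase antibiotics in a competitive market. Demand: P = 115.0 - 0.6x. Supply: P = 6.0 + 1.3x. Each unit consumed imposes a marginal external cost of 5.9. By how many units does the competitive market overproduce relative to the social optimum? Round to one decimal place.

Market equilibrium (private): 6.0 + 1.3x = 115.0 - 0.6x → x_m = 57.3684.
Social marginal benefit = demand − MEC = 109.1 - 0.6x.
Set SMB = MC: 109.1 - 0.6x = 6.0 + 1.3x → x* = 54.2632.
Gap = |57.3684 − 54.2632| = 3.1052.

3.1 units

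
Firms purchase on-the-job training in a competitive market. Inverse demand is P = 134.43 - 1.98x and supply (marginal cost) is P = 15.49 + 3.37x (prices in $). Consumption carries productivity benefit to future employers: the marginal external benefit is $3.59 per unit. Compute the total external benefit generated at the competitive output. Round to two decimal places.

Market equilibrium (private): 15.49 + 3.37x = 134.43 - 1.98x → x_m = 22.2318.
Total external benefit = MEB × x_m = 3.59 × 22.2318 = 79.8122.

$79.81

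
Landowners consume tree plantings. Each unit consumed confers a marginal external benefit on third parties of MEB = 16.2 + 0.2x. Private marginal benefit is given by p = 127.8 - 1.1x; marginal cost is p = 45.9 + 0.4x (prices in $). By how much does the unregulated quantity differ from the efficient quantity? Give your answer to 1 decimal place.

20.9 units

Market equilibrium (private): 45.9 + 0.4x = 127.8 - 1.1x → x_m = 54.6000.
Social marginal benefit = demand + MEB = 144.0 - 0.9x.
Set SMB = MC: 144.0 - 0.9x = 45.9 + 0.4x → x* = 75.4615.
Gap = |54.6000 − 75.4615| = 20.8615.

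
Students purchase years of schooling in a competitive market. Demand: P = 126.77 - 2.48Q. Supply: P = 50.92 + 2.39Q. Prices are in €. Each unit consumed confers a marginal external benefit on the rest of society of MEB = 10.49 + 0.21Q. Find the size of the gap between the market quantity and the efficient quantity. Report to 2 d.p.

Market equilibrium (private): 50.92 + 2.39Q = 126.77 - 2.48Q → Q_m = 15.5749.
Social marginal benefit = demand + MEB = 137.26 - 2.27Q.
Set SMB = MC: 137.26 - 2.27Q = 50.92 + 2.39Q → Q* = 18.5279.
Gap = |15.5749 − 18.5279| = 2.9530.

2.95 units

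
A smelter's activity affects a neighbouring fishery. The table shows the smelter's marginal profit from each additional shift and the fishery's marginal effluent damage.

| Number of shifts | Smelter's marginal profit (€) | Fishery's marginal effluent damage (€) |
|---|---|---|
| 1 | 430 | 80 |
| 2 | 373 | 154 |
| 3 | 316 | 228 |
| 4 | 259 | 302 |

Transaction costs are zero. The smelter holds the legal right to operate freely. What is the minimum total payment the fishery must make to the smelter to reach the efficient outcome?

€259

Left alone the smelter would choose level 4 (marginal profit stays positive).
Efficient level: k* = 3 (marginal profit ≥ marginal effluent damage through 3).
The fishery must at least cover the smelter's forgone profit from cutting 4→3: 259 = 259.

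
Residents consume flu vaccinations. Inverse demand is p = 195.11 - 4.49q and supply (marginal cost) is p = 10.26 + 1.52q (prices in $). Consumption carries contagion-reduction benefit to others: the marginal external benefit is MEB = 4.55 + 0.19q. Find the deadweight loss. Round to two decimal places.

Market equilibrium (private): 10.26 + 1.52q = 195.11 - 4.49q → q_m = 30.7571.
Social marginal benefit = demand + MEB = 199.66 - 4.30q.
Set SMB = MC: 199.66 - 4.30q = 10.26 + 1.52q → q* = 32.5430.
Between q* and q_m the wedge SMB − MC runs linearly from 0 to MEB(q_m), so the loss is a triangle.
DWL = ½ × 1.7859 × 10.3938 = 9.2811.

DWL = $9.28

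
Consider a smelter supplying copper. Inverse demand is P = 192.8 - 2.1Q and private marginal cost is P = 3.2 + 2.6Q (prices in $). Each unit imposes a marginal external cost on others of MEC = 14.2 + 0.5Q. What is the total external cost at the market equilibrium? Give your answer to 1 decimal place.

Market equilibrium (private): 3.2 + 2.6Q = 192.8 - 2.1Q → Q_m = 40.3404.
Total external cost = ∫₀^{Q_m} (14.2 + 0.5Q) dQ = 14.2×40.3404 + ½×0.5×40.3404² = 979.6706.

$979.7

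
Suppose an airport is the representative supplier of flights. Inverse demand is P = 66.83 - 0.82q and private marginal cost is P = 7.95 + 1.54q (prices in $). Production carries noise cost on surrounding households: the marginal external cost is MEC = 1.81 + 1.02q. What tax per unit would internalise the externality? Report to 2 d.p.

Social marginal cost = private MC + MEC = 9.76 + 2.56q.
Set SMC = demand: 9.76 + 2.56q = 66.83 - 0.82q → q* = 16.8846.
The Pigouvian tax equals MEC at q*: 1.81 + 1.02×16.8846 = 19.0323.

tax = $19.03 per unit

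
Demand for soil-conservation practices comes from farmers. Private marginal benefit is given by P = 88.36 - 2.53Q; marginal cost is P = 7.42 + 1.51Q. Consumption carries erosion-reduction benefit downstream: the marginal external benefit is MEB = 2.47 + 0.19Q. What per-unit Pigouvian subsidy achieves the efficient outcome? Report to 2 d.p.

Social marginal benefit = demand + MEB = 90.83 - 2.34Q.
Set SMB = MC: 90.83 - 2.34Q = 7.42 + 1.51Q → Q* = 21.6649.
The Pigouvian subsidy equals MEB at Q*: 2.47 + 0.19×21.6649 = 6.5863.

subsidy = 6.59 per unit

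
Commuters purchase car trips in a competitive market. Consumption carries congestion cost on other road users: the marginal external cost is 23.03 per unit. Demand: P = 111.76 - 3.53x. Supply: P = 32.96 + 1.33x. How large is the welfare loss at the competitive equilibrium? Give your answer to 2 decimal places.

Market equilibrium (private): 32.96 + 1.33x = 111.76 - 3.53x → x_m = 16.2140.
Social marginal benefit = demand − MEC = 88.73 - 3.53x.
Set SMB = MC: 88.73 - 3.53x = 32.96 + 1.33x → x* = 11.4753.
The welfare-loss triangle has base |x_m − x*| and height MEC(x_m) (the vertical gap between SMB and MC is zero at x* and MEC at x_m).
DWL = ½ × 4.7387 × 23.0300 = 54.5661.

DWL = 54.57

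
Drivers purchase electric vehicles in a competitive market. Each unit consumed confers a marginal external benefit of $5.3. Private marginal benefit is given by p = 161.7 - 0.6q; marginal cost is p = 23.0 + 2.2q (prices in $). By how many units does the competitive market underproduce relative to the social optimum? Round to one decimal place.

1.9 units

Market equilibrium (private): 23.0 + 2.2q = 161.7 - 0.6q → q_m = 49.5357.
Social marginal benefit = demand + MEB = 167.0 - 0.6q.
Set SMB = MC: 167.0 - 0.6q = 23.0 + 2.2q → q* = 51.4286.
Gap = |49.5357 − 51.4286| = 1.8929.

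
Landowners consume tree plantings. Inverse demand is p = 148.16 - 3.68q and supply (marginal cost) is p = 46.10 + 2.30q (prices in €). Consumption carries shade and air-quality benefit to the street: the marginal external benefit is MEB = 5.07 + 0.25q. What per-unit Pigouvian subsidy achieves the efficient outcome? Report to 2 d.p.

Social marginal benefit = demand + MEB = 153.23 - 3.43q.
Set SMB = MC: 153.23 - 3.43q = 46.10 + 2.30q → q* = 18.6963.
The Pigouvian subsidy equals MEB at q*: 5.07 + 0.25×18.6963 = 9.7441.

subsidy = €9.74 per unit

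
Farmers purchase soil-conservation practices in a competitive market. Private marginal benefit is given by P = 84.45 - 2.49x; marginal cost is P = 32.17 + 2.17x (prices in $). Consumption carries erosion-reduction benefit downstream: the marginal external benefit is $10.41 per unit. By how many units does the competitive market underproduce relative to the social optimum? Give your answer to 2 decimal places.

2.23 units

Market equilibrium (private): 32.17 + 2.17x = 84.45 - 2.49x → x_m = 11.2189.
Social marginal benefit = demand + MEB = 94.86 - 2.49x.
Set SMB = MC: 94.86 - 2.49x = 32.17 + 2.17x → x* = 13.4528.
Gap = |11.2189 − 13.4528| = 2.2339.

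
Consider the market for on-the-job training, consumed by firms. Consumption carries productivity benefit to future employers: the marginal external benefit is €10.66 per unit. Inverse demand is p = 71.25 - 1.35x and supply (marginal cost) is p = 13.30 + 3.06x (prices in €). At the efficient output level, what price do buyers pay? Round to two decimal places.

Social marginal benefit = demand + MEB = 81.91 - 1.35x.
Set SMB = MC: 81.91 - 1.35x = 13.30 + 3.06x → x* = 15.5578.
Consumer price on the demand curve at x*: 71.25 − 1.35×15.5578 = 50.2470.

P = €50.25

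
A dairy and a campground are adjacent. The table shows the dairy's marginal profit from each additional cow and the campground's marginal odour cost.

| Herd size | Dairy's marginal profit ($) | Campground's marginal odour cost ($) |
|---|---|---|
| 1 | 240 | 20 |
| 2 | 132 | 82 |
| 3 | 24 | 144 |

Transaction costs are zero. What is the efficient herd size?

Bargaining reaches the level where marginal profit last exceeds marginal odour cost.
That holds through level 2 (132 ≥ 82) but not at 3 (24 < 144).

2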